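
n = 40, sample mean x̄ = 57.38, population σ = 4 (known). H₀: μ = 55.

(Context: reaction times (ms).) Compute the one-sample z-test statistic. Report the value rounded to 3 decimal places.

test statistic = 3.763

SE = σ/√n = 4/√40 = 0.6325
z = (x̄−μ₀)/SE = (57.38−55)/0.6325 = 3.7631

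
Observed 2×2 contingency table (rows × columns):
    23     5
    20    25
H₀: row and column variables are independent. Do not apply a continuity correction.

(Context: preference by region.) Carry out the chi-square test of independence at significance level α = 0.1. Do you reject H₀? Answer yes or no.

reject H₀: yes

Row totals [28, 45], col totals [43, 30], n=73
χ² = (23−16.49)²/16.49 + (5−11.51)²/11.51 + (20−26.51)²/26.51 + (25−18.49)²/18.49 = 10.1333
df = 1
p-value (upper-tail) = 0.00146
At α=0.1: p < α → reject H₀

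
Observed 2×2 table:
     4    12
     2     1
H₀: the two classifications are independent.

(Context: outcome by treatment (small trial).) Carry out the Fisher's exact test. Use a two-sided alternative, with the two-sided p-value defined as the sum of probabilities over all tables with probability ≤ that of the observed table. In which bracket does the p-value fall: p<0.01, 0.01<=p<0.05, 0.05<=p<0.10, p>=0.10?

Margins: r₁=16, r₂=3, c₁=6, c₂=13, n=19
p_obs = C(16,4)·C(3,2)/C(19,6); sum pmf over tables with pmf ≤ p_obs
p-value (two-sided) = 0.22188
→ bracket: p>=0.10

p-value bracket: p>=0.10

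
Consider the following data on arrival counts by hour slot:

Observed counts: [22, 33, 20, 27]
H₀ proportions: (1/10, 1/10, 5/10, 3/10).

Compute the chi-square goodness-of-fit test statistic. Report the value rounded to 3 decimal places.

test statistic = 83.882

n = 102; E_i = n·p_i = [10.20, 10.20, 51.00, 30.60]
χ² = (22−10.20)²/10.20 + (33−10.20)²/10.20 + (20−51.00)²/51.00 + (27−30.60)²/30.60 = 83.8824
df = 3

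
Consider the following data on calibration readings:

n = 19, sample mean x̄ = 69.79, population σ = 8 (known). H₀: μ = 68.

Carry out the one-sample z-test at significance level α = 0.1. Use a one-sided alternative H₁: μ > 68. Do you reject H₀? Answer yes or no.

SE = σ/√n = 8/√19 = 1.8353
z = (x̄−μ₀)/SE = (69.79−68)/1.8353 = 0.9753
p-value (one-sided, H₁ greater) = 0.16470
At α=0.1: p ≥ α → fail to reject H₀

reject H₀: no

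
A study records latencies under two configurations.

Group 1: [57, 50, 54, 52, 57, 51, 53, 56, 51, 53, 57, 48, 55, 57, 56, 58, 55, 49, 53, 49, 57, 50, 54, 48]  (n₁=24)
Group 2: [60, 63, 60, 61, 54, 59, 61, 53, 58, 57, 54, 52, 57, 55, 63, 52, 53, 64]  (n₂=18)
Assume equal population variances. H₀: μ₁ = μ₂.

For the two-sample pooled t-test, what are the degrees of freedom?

degrees of freedom = 40

df = n₁ + n₂ − 2 = 24 + 18 − 2 = 40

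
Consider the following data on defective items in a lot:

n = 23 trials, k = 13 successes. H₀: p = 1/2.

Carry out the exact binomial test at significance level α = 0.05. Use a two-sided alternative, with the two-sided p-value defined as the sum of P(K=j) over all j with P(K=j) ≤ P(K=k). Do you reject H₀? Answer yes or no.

Exact binomial: n=23, k=13, p₀=1/2=0.5000
P(X=j) = C(n,j)·p₀^j·(1−p₀)^(n−j); p = Σ P(X=j) over j with P(X=j) ≤ P(X=13)
p-value (two-sided) = 0.67764
At α=0.05: p ≥ α → fail to reject H₀

reject H₀: no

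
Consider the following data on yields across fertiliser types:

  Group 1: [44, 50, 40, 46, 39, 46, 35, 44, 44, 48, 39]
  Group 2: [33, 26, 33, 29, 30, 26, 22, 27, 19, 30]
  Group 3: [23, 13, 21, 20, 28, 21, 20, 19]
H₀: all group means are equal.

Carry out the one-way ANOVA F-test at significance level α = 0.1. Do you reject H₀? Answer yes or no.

Group means [43.18, 27.50, 20.62], grand mean 31.552
SSB = Σnᵢ(x̄ᵢ−x̄)² = 2607.161; SSW = ΣΣ(x−x̄ᵢ)² = 504.011
MSB = 2607.161/2 = 1303.5805; MSW = 504.011/26 = 19.3851
F = MSB/MSW = 67.2467
df = (2, 26)
p-value (upper-tail) = 0.00000
At α=0.1: p < α → reject H₀

reject H₀: yes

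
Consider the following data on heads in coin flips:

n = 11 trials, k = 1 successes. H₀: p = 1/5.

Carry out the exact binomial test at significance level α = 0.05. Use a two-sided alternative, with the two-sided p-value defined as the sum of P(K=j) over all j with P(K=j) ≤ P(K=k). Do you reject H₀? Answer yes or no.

reject H₀: no

Exact binomial: n=11, k=1, p₀=1/5=0.2000
P(X=j) = C(n,j)·p₀^j·(1−p₀)^(n−j); p = Σ P(X=j) over j with P(X=j) ≤ P(X=1)
p-value (two-sided) = 0.70472
At α=0.05: p ≥ α → fail to reject H₀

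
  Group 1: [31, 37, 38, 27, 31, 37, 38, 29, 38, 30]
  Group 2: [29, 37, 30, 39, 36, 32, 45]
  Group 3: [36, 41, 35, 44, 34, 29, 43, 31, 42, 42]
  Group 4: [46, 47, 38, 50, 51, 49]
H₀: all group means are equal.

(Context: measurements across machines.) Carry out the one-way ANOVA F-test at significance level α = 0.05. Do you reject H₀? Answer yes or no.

reject H₀: yes

Group means [33.60, 35.43, 37.70, 46.83], grand mean 37.636
SSB = Σnᵢ(x̄ᵢ−x̄)² = 704.589; SSW = ΣΣ(x−x̄ᵢ)² = 733.048
MSB = 704.589/3 = 234.8629; MSW = 733.048/29 = 25.2775
F = MSB/MSW = 9.2914
df = (3, 29)
p-value (upper-tail) = 0.00018
At α=0.05: p < α → reject H₀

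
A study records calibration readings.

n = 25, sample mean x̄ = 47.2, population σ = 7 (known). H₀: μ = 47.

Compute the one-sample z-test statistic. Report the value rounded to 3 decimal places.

test statistic = 0.143

SE = σ/√n = 7/√25 = 1.4000
z = (x̄−μ₀)/SE = (47.2−47)/1.4000 = 0.1429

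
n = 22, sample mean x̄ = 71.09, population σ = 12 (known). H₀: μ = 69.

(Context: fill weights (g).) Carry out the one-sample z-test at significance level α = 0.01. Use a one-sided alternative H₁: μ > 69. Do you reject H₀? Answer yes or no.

reject H₀: no

SE = σ/√n = 12/√22 = 2.5584
z = (x̄−μ₀)/SE = (71.09−69)/2.5584 = 0.8169
p-value (one-sided, H₁ greater) = 0.20699
At α=0.01: p ≥ α → fail to reject H₀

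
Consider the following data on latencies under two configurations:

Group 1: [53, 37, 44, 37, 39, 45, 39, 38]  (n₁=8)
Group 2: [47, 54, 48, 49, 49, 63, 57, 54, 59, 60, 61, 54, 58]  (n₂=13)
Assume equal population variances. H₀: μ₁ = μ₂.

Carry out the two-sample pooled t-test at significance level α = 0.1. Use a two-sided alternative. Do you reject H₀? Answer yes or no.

x̄₁=41.500, s₁=5.555, n₁=8
x̄₂=54.846, s₂=5.336, n₂=13
s_p² = [7·5.555² + 12·5.336²]/19 = 29.3522
SE = √(s_p²·(1/8+1/13)) = 2.4345
t = (41.500−54.846)/2.4345 = -5.4820
df = 19
p-value (two-sided) = 0.00003
At α=0.1: p < α → reject H₀

reject H₀: yes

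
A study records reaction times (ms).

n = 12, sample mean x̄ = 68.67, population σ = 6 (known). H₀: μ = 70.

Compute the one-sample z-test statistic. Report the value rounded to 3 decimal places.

test statistic = -0.768

SE = σ/√n = 6/√12 = 1.7321
z = (x̄−μ₀)/SE = (68.67−70)/1.7321 = -0.7679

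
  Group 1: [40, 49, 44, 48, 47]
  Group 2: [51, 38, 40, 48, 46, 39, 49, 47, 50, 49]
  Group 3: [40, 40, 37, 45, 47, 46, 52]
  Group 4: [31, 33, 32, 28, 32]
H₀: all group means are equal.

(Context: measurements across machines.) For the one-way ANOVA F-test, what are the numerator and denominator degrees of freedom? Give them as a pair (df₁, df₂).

k = 4 groups, N = 27 total
df = (k−1, N−k) = (4−1, 27−4) = (3, 23)

degrees of freedom = [3, 23]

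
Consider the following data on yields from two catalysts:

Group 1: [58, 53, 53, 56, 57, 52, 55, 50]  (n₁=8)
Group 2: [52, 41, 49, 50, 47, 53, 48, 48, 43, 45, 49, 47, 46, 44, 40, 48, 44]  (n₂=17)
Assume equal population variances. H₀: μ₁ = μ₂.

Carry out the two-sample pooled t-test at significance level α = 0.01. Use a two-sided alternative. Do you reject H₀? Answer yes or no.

reject H₀: yes

x̄₁=54.250, s₁=2.712, n₁=8
x̄₂=46.706, s₂=3.567, n₂=17
s_p² = [7·2.712² + 16·3.567²]/23 = 11.0882
SE = √(s_p²·(1/8+1/17)) = 1.4277
t = (54.250−46.706)/1.4277 = 5.2842
df = 23
p-value (two-sided) = 0.00002
At α=0.01: p < α → reject H₀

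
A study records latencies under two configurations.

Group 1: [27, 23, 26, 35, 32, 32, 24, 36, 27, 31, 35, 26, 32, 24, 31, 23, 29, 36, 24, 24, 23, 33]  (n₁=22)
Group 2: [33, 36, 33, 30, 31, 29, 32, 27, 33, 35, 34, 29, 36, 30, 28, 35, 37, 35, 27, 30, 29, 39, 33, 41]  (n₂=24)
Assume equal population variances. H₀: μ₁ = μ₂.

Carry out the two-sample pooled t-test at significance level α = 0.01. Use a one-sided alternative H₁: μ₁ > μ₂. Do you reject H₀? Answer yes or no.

reject H₀: no

x̄₁=28.773, s₁=4.649, n₁=22
x̄₂=32.583, s₂=3.729, n₂=24
s_p² = [21·4.649² + 23·3.729²]/44 = 17.5840
SE = √(s_p²·(1/22+1/24)) = 1.2377
t = (28.773−32.583)/1.2377 = -3.0787
df = 44
p-value (one-sided, H₁ greater) = 0.99821
At α=0.01: p ≥ α → fail to reject H₀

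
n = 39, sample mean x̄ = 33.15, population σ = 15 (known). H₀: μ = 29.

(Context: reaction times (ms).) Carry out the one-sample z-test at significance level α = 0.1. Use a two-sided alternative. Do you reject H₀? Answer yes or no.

reject H₀: yes

SE = σ/√n = 15/√39 = 2.4019
z = (x̄−μ₀)/SE = (33.15−29)/2.4019 = 1.7278
p-value (two-sided) = 0.08403
At α=0.1: p < α → reject H₀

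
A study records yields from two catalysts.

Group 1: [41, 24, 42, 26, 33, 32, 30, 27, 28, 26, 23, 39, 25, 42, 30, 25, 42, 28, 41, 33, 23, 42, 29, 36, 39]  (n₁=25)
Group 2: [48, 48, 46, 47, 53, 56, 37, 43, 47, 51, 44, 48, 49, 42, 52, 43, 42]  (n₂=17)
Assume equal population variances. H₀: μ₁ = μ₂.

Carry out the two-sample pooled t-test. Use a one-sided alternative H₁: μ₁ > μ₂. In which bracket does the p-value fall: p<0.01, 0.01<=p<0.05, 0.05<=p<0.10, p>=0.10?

p-value bracket: p>=0.10

x̄₁=32.240, s₁=6.912, n₁=25
x̄₂=46.824, s₂=4.720, n₂=17
s_p² = [24·6.912² + 16·4.720²]/40 = 37.5758
SE = √(s_p²·(1/25+1/17)) = 1.9270
t = (32.240−46.824)/1.9270 = -7.5680
df = 40
p-value (one-sided, H₁ greater) = 1.00000
→ bracket: p>=0.10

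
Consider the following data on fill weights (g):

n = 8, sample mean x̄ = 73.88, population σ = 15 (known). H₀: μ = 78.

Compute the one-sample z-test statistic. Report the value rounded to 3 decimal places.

SE = σ/√n = 15/√8 = 5.3033
z = (x̄−μ₀)/SE = (73.88−78)/5.3033 = -0.7769

test statistic = -0.777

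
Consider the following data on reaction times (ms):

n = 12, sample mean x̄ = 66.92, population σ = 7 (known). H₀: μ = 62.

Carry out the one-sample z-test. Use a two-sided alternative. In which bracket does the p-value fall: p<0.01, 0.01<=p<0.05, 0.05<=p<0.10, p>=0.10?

p-value bracket: 0.01<=p<0.05

SE = σ/√n = 7/√12 = 2.0207
z = (x̄−μ₀)/SE = (66.92−62)/2.0207 = 2.4348
p-value (two-sided) = 0.01490
→ bracket: 0.01<=p<0.05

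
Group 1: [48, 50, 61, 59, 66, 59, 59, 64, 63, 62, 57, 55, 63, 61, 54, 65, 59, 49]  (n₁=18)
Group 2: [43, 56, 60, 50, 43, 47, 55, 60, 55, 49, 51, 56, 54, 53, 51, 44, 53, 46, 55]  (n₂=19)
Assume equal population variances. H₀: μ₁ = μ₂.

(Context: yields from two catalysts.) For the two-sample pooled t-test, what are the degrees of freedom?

df = n₁ + n₂ − 2 = 18 + 19 − 2 = 35

degrees of freedom = 35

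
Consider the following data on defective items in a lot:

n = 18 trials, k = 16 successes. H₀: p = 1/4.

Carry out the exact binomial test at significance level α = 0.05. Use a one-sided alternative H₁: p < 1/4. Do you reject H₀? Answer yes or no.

reject H₀: no

Exact binomial: n=18, k=16, p₀=1/4=0.2500
P(X≤16) from Σ C(n,i)·p₀^i·(1−p₀)^(n−i)
p-value (one-sided, H₁ less) = 1.00000
At α=0.05: p ≥ α → fail to reject H₀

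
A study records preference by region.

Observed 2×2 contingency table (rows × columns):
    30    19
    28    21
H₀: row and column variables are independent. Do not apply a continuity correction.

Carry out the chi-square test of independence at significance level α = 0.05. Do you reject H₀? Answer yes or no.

Row totals [49, 49], col totals [58, 40], n=98
χ² = (30−29.00)²/29.00 + (19−20.00)²/20.00 + (28−29.00)²/29.00 + (21−20.00)²/20.00 = 0.1690
df = 1
p-value (upper-tail) = 0.68103
At α=0.05: p ≥ α → fail to reject H₀

reject H₀: no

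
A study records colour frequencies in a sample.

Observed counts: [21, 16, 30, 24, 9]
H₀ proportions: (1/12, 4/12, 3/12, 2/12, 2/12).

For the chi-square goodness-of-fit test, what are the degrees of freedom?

degrees of freedom = 4

df = k − 1 = 5 − 1 = 4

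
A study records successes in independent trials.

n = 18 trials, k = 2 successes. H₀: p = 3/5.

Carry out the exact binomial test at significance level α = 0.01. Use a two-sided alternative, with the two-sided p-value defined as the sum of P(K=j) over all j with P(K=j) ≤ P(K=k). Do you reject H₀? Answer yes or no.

reject H₀: yes

Exact binomial: n=18, k=2, p₀=3/5=0.6000
P(X=j) = C(n,j)·p₀^j·(1−p₀)^(n−j); p = Σ P(X=j) over j with P(X=j) ≤ P(X=2)
p-value (two-sided) = 0.00003
At α=0.01: p < α → reject H₀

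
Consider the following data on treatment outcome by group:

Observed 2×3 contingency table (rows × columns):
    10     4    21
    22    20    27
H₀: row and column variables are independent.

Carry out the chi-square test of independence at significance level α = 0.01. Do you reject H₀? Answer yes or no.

Row totals [35, 69], col totals [32, 24, 48], n=104
χ² = (10−10.77)²/10.77 + (4−8.08)²/8.08 + (21−16.15)²/16.15 + (22−21.23)²/21.23 + (20−15.92)²/15.92 + (27−31.85)²/31.85 = 5.3758
df = 2
p-value (upper-tail) = 0.06802
At α=0.01: p ≥ α → fail to reject H₀

reject H₀: no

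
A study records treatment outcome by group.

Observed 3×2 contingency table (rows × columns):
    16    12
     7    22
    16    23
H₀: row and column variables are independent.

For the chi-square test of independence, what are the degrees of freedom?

df = (r−1)(c−1) = (3−1)·(2−1) = 2

degrees of freedom = 2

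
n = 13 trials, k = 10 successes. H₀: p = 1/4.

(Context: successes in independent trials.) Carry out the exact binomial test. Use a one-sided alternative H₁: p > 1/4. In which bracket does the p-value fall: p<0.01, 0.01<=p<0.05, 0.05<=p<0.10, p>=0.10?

p-value bracket: p<0.01

Exact binomial: n=13, k=10, p₀=1/4=0.2500
P(X≥10) from Σ C(n,i)·p₀^i·(1−p₀)^(n−i)
p-value (one-sided, H₁ greater) = 0.00013
→ bracket: p<0.01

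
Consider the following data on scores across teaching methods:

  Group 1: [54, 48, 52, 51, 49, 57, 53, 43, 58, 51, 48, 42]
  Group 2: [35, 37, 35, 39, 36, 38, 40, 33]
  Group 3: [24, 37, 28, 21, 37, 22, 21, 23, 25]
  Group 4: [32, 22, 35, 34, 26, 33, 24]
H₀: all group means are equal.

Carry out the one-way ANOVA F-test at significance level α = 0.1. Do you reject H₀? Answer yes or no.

Group means [50.50, 36.62, 26.44, 29.43], grand mean 37.306
SSB = Σnᵢ(x̄ᵢ−x̄)² = 3588.827; SSW = ΣΣ(x−x̄ᵢ)² = 792.812
MSB = 3588.827/3 = 1196.2758; MSW = 792.812/32 = 24.7754
F = MSB/MSW = 48.2849
df = (3, 32)
p-value (upper-tail) = 0.00000
At α=0.1: p < α → reject H₀

reject H₀: yes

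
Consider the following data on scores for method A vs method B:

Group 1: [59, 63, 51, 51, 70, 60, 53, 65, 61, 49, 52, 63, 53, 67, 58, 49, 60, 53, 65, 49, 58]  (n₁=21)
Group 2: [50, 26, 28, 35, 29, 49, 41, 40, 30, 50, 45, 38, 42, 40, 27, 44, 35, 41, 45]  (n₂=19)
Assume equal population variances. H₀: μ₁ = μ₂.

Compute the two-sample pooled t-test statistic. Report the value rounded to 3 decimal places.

x̄₁=57.571, s₁=6.477, n₁=21
x̄₂=38.684, s₂=7.832, n₂=19
s_p² = [20·6.477² + 18·7.832²]/38 = 51.1381
SE = √(s_p²·(1/21+1/19)) = 2.2642
t = (57.571−38.684)/2.2642 = 8.3417
df = 38

test statistic = 8.342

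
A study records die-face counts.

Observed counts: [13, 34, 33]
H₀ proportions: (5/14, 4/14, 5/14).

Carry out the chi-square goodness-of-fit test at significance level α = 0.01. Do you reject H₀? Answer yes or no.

n = 80; E_i = n·p_i = [28.57, 22.86, 28.57]
χ² = (13−28.57)²/28.57 + (34−22.86)²/22.86 + (33−28.57)²/28.57 = 14.6050
df = 2
p-value (upper-tail) = 0.00067
At α=0.01: p < α → reject H₀

reject H₀: yes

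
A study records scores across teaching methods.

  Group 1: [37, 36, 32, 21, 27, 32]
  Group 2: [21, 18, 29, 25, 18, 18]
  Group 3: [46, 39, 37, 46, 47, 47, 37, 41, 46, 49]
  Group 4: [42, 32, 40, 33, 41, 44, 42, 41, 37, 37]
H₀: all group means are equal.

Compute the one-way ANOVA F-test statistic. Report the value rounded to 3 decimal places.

test statistic = 31.360

Group means [30.83, 21.50, 43.50, 38.90], grand mean 35.562
SSB = Σnᵢ(x̄ᵢ−x̄)² = 2062.142; SSW = ΣΣ(x−x̄ᵢ)² = 613.733
MSB = 2062.142/3 = 687.3806; MSW = 613.733/28 = 21.9190
F = MSB/MSW = 31.3600
df = (3, 28)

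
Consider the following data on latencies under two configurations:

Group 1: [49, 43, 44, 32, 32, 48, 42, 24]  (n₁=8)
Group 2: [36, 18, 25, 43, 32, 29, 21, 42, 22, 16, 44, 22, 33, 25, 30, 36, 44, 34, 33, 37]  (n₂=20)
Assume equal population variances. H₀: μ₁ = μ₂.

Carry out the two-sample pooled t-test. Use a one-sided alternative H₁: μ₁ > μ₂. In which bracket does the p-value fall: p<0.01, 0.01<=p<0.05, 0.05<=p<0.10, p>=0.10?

p-value bracket: 0.01<=p<0.05

x̄₁=39.250, s₁=8.892, n₁=8
x̄₂=31.100, s₂=8.705, n₂=20
s_p² = [7·8.892² + 19·8.705²]/26 = 76.6654
SE = √(s_p²·(1/8+1/20)) = 3.6628
t = (39.250−31.100)/3.6628 = 2.2250
df = 26
p-value (one-sided, H₁ greater) = 0.01748
→ bracket: 0.01<=p<0.05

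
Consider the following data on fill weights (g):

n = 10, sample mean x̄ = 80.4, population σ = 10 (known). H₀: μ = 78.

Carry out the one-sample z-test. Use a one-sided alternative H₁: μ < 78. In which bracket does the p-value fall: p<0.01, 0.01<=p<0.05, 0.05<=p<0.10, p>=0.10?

SE = σ/√n = 10/√10 = 3.1623
z = (x̄−μ₀)/SE = (80.4−78)/3.1623 = 0.7589
p-value (one-sided, H₁ less) = 0.77606
→ bracket: p>=0.10

p-value bracket: p>=0.10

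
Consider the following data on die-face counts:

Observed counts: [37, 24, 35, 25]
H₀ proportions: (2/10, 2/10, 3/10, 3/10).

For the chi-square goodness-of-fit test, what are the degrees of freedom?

df = k − 1 = 4 − 1 = 3

degrees of freedom = 3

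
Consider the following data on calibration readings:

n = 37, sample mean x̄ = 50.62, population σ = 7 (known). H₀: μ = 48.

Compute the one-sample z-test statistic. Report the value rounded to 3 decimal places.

test statistic = 2.277

SE = σ/√n = 7/√37 = 1.1508
z = (x̄−μ₀)/SE = (50.62−48)/1.1508 = 2.2767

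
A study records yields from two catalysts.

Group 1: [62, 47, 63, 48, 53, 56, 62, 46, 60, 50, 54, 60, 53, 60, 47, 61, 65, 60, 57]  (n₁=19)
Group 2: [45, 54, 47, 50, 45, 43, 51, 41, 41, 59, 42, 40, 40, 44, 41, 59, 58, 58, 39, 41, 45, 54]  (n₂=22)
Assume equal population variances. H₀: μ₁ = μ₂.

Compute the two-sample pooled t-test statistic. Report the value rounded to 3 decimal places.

test statistic = 4.291

x̄₁=56.000, s₁=6.128, n₁=19
x̄₂=47.136, s₂=6.971, n₂=22
s_p² = [18·6.128² + 21·6.971²]/39 = 43.5023
SE = √(s_p²·(1/19+1/22)) = 2.0657
t = (56.000−47.136)/2.0657 = 4.2909
df = 39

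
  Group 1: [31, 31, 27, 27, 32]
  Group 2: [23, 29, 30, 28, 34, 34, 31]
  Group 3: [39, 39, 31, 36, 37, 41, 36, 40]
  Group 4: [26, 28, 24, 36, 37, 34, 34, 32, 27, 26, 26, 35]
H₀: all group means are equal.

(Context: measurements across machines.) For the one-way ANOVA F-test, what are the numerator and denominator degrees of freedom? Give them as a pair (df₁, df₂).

k = 4 groups, N = 32 total
df = (k−1, N−k) = (4−1, 32−4) = (3, 28)

degrees of freedom = [3, 28]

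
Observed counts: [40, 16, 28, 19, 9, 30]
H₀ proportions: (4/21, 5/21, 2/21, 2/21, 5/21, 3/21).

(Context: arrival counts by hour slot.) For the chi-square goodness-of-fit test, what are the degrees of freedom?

degrees of freedom = 5

df = k − 1 = 6 − 1 = 5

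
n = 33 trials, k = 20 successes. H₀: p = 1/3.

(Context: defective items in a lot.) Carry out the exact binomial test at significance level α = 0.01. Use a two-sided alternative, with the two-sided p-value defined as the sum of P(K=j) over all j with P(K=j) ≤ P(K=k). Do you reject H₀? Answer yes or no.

reject H₀: yes

Exact binomial: n=33, k=20, p₀=1/3=0.3333
P(X=j) = C(n,j)·p₀^j·(1−p₀)^(n−j); p = Σ P(X=j) over j with P(X=j) ≤ P(X=20)
p-value (two-sided) = 0.00143
At α=0.01: p < α → reject H₀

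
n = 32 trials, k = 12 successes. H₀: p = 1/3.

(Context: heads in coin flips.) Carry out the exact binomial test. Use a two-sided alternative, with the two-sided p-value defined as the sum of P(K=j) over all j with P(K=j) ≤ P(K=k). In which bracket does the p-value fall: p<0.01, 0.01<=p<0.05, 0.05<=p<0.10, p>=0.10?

p-value bracket: p>=0.10

Exact binomial: n=32, k=12, p₀=1/3=0.3333
P(X=j) = C(n,j)·p₀^j·(1−p₀)^(n−j); p = Σ P(X=j) over j with P(X=j) ≤ P(X=12)
p-value (two-sided) = 0.70795
→ bracket: p>=0.10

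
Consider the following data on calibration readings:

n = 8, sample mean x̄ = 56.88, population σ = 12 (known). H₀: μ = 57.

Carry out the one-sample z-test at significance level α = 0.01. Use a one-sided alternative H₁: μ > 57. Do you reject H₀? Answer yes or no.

SE = σ/√n = 12/√8 = 4.2426
z = (x̄−μ₀)/SE = (56.88−57)/4.2426 = -0.0283
p-value (one-sided, H₁ greater) = 0.51128
At α=0.01: p ≥ α → fail to reject H₀

reject H₀: no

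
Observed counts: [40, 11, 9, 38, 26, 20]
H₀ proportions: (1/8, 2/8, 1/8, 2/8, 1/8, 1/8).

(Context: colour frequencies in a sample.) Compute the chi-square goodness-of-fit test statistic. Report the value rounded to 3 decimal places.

test statistic = 52.639

n = 144; E_i = n·p_i = [18.00, 36.00, 18.00, 36.00, 18.00, 18.00]
χ² = (40−18.00)²/18.00 + (11−36.00)²/36.00 + (9−18.00)²/18.00 + (38−36.00)²/36.00 + (26−18.00)²/18.00 + (20−18.00)²/18.00 = 52.6389
df = 5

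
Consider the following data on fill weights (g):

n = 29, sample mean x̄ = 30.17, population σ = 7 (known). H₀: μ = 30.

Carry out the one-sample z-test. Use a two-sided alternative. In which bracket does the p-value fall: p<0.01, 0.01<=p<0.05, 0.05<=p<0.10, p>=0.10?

SE = σ/√n = 7/√29 = 1.2999
z = (x̄−μ₀)/SE = (30.17−30)/1.2999 = 0.1308
p-value (two-sided) = 0.89595
→ bracket: p>=0.10

p-value bracket: p>=0.10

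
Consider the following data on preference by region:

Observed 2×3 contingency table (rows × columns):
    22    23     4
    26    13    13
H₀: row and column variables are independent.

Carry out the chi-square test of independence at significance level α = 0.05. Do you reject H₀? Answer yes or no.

Row totals [49, 52], col totals [48, 36, 17], n=101
χ² = (22−23.29)²/23.29 + (23−17.47)²/17.47 + (4−8.25)²/8.25 + (26−24.71)²/24.71 + (13−18.53)²/18.53 + (13−8.75)²/8.75 = 7.7936
df = 2
p-value (upper-tail) = 0.02031
At α=0.05: p < α → reject H₀

reject H₀: yes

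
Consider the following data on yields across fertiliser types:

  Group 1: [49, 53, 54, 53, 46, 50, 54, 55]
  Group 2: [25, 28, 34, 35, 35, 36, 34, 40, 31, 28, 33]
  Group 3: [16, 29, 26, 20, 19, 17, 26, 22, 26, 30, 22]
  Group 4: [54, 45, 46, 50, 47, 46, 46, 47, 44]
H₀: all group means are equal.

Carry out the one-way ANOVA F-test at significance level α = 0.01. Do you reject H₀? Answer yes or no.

Group means [51.75, 32.64, 23.00, 47.22], grand mean 37.205
SSB = Σnᵢ(x̄ᵢ−x̄)² = 5044.758; SSW = ΣΣ(x−x̄ᵢ)² = 549.601
MSB = 5044.758/3 = 1681.5860; MSW = 549.601/35 = 15.7029
F = MSB/MSW = 107.0877
df = (3, 35)
p-value (upper-tail) = 0.00000
At α=0.01: p < α → reject H₀

reject H₀: yes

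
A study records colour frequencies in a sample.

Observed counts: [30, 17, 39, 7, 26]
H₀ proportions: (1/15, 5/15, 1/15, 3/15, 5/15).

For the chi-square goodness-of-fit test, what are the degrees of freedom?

df = k − 1 = 5 − 1 = 4

degrees of freedom = 4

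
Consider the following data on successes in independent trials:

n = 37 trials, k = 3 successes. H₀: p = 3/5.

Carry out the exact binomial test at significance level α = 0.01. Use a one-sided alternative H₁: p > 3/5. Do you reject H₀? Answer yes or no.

Exact binomial: n=37, k=3, p₀=3/5=0.6000
P(X≥3) from Σ C(n,i)·p₀^i·(1−p₀)^(n−i)
p-value (one-sided, H₁ greater) = 1.00000
At α=0.01: p ≥ α → fail to reject H₀

reject H₀: no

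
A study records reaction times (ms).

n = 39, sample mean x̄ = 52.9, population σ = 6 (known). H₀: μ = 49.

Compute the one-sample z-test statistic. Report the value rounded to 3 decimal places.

test statistic = 4.059

SE = σ/√n = 6/√39 = 0.9608
z = (x̄−μ₀)/SE = (52.9−49)/0.9608 = 4.0592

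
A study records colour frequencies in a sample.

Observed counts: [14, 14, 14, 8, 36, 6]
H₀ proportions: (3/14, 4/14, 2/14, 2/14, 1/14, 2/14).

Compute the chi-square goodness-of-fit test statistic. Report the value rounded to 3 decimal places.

n = 92; E_i = n·p_i = [19.71, 26.29, 13.14, 13.14, 6.57, 13.14]
χ² = (14−19.71)²/19.71 + (14−26.29)²/26.29 + (14−13.14)²/13.14 + (8−13.14)²/13.14 + (36−6.57)²/6.57 + (6−13.14)²/13.14 = 145.1377
df = 5

test statistic = 145.138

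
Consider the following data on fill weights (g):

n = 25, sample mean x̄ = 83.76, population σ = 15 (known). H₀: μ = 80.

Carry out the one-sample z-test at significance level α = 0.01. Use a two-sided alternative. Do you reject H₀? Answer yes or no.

reject H₀: no

SE = σ/√n = 15/√25 = 3.0000
z = (x̄−μ₀)/SE = (83.76−80)/3.0000 = 1.2533
p-value (two-sided) = 0.21008
At α=0.01: p ≥ α → fail to reject H₀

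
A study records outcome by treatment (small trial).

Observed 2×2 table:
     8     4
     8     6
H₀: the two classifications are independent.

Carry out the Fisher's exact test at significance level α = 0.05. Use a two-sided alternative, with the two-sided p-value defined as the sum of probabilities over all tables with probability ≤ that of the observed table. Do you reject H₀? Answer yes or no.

reject H₀: no

Margins: r₁=12, r₂=14, c₁=16, c₂=10, n=26
p_obs = C(12,8)·C(14,8)/C(26,16); sum pmf over tables with pmf ≤ p_obs
p-value (two-sided) = 0.70149
At α=0.05: p ≥ α → fail to reject H₀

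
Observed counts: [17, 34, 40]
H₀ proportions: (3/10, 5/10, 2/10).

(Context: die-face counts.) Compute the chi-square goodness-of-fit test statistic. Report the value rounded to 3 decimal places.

test statistic = 32.905

n = 91; E_i = n·p_i = [27.30, 45.50, 18.20]
χ² = (17−27.30)²/27.30 + (34−45.50)²/45.50 + (40−18.20)²/18.20 = 32.9048
df = 2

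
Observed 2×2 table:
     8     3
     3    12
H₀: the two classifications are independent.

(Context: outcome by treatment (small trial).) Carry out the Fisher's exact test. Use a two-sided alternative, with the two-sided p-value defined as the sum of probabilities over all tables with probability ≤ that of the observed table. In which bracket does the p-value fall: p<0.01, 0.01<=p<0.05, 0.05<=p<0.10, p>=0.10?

Margins: r₁=11, r₂=15, c₁=11, c₂=15, n=26
p_obs = C(11,8)·C(15,3)/C(26,11); sum pmf over tables with pmf ≤ p_obs
p-value (two-sided) = 0.01494
→ bracket: 0.01<=p<0.05

p-value bracket: 0.01<=p<0.05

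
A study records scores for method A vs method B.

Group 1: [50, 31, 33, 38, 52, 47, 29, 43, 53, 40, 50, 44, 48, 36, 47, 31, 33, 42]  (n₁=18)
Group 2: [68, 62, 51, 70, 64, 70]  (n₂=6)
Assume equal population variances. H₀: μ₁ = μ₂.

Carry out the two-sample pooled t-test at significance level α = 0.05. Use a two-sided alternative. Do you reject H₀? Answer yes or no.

x̄₁=41.500, s₁=7.913, n₁=18
x̄₂=64.167, s₂=7.223, n₂=6
s_p² = [17·7.913² + 5·7.223²]/22 = 60.2424
SE = √(s_p²·(1/18+1/6)) = 3.6589
t = (41.500−64.167)/3.6589 = -6.1950
df = 22
p-value (two-sided) = 0.00000
At α=0.05: p < α → reject H₀

reject H₀: yes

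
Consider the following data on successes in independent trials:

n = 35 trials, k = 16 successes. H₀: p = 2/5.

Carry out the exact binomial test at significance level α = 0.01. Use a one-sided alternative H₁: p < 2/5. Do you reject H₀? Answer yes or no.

reject H₀: no

Exact binomial: n=35, k=16, p₀=2/5=0.4000
P(X≤16) from Σ C(n,i)·p₀^i·(1−p₀)^(n−i)
p-value (one-sided, H₁ less) = 0.80652
At α=0.01: p ≥ α → fail to reject H₀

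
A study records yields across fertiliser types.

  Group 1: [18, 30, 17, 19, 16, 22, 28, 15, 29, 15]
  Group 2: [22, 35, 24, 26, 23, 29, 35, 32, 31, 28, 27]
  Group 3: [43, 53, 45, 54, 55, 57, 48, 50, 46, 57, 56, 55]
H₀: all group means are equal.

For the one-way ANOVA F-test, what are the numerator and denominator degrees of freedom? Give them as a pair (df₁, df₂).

k = 3 groups, N = 33 total
df = (k−1, N−k) = (3−1, 33−3) = (2, 30)

degrees of freedom = [2, 30]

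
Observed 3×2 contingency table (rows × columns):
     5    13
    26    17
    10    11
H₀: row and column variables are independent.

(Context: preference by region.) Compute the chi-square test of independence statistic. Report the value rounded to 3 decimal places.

Row totals [18, 43, 21], col totals [41, 41], n=82
χ² = (5−9.00)²/9.00 + (13−9.00)²/9.00 + (26−21.50)²/21.50 + (17−21.50)²/21.50 + (10−10.50)²/10.50 + (11−10.50)²/10.50 = 5.4869
df = 2

test statistic = 5.487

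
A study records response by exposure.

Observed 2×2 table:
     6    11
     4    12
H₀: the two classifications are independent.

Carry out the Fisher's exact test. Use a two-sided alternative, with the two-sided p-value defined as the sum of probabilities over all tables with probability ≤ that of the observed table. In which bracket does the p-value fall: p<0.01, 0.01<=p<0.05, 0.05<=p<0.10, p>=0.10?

p-value bracket: p>=0.10

Margins: r₁=17, r₂=16, c₁=10, c₂=23, n=33
p_obs = C(17,6)·C(16,4)/C(33,10); sum pmf over tables with pmf ≤ p_obs
p-value (two-sided) = 0.70799
→ bracket: p>=0.10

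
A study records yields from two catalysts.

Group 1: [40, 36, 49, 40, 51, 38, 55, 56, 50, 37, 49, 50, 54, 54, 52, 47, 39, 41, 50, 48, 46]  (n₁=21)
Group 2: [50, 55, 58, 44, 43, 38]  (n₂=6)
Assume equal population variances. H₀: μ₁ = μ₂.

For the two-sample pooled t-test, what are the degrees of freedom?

df = n₁ + n₂ − 2 = 21 + 6 − 2 = 25

degrees of freedom = 25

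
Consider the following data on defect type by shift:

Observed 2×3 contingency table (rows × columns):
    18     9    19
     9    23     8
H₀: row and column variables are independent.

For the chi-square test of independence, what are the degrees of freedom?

degrees of freedom = 2

df = (r−1)(c−1) = (2−1)·(3−1) = 2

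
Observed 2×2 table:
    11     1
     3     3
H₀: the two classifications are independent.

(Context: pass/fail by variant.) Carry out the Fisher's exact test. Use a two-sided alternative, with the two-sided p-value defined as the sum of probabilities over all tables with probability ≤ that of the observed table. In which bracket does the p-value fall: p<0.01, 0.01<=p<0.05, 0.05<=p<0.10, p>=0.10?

p-value bracket: 0.05<=p<0.10

Margins: r₁=12, r₂=6, c₁=14, c₂=4, n=18
p_obs = C(12,11)·C(6,3)/C(18,14); sum pmf over tables with pmf ≤ p_obs
p-value (two-sided) = 0.08333
→ bracket: 0.05<=p<0.10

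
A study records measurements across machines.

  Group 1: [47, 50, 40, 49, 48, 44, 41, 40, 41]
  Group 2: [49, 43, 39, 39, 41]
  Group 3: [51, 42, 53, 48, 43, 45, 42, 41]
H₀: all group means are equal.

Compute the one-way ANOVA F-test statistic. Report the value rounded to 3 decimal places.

Group means [44.44, 42.20, 45.62], grand mean 44.364
SSB = Σnᵢ(x̄ᵢ−x̄)² = 36.194; SSW = ΣΣ(x−x̄ᵢ)² = 346.897
MSB = 36.194/2 = 18.0968; MSW = 346.897/19 = 18.2577
F = MSB/MSW = 0.9912
df = (2, 19)

test statistic = 0.991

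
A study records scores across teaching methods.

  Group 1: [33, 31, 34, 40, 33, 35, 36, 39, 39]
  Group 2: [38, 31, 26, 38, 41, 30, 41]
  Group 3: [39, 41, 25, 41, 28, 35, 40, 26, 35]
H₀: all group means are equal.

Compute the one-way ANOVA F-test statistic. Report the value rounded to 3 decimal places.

Group means [35.56, 35.00, 34.44], grand mean 35.000
SSB = Σnᵢ(x̄ᵢ−x̄)² = 5.556; SSW = ΣΣ(x−x̄ᵢ)² = 632.444
MSB = 5.556/2 = 2.7778; MSW = 632.444/22 = 28.7475
F = MSB/MSW = 0.0966
df = (2, 22)

test statistic = 0.097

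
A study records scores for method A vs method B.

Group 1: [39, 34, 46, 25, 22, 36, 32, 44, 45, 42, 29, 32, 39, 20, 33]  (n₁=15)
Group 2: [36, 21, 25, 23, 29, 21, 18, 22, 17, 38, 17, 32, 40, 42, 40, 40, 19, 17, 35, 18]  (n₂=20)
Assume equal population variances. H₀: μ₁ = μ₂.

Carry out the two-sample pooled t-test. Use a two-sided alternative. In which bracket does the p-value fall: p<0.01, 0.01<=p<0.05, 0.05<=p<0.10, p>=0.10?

x̄₁=34.533, s₁=8.167, n₁=15
x̄₂=27.500, s₂=9.361, n₂=20
s_p² = [14·8.167² + 19·9.361²]/33 = 78.7495
SE = √(s_p²·(1/15+1/20)) = 3.0311
t = (34.533−27.500)/3.0311 = 2.3204
df = 33
p-value (two-sided) = 0.02665
→ bracket: 0.01<=p<0.05

p-value bracket: 0.01<=p<0.05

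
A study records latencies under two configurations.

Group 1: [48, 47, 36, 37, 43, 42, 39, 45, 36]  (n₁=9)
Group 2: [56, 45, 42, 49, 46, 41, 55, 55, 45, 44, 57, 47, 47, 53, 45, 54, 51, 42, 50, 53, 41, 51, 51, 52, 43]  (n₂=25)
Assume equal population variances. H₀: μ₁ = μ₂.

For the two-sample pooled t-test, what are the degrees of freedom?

df = n₁ + n₂ − 2 = 9 + 25 − 2 = 32

degrees of freedom = 32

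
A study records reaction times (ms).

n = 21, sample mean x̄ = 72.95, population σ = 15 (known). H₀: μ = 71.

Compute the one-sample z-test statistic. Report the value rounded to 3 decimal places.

test statistic = 0.596

SE = σ/√n = 15/√21 = 3.2733
z = (x̄−μ₀)/SE = (72.95−71)/3.2733 = 0.5957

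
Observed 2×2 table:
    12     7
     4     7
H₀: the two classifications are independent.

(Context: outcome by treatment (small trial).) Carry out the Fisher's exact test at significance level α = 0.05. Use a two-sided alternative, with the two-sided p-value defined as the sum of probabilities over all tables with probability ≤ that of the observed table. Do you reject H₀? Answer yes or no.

Margins: r₁=19, r₂=11, c₁=16, c₂=14, n=30
p_obs = C(19,12)·C(11,4)/C(30,16); sum pmf over tables with pmf ≤ p_obs
p-value (two-sided) = 0.25677
At α=0.05: p ≥ α → fail to reject H₀

reject H₀: no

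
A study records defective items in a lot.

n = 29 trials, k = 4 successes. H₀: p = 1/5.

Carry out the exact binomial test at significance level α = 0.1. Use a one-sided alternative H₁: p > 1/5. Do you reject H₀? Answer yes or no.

reject H₀: no

Exact binomial: n=29, k=4, p₀=1/5=0.2000
P(X≥4) from Σ C(n,i)·p₀^i·(1−p₀)^(n−i)
p-value (one-sided, H₁ greater) = 0.85962
At α=0.1: p ≥ α → fail to reject H₀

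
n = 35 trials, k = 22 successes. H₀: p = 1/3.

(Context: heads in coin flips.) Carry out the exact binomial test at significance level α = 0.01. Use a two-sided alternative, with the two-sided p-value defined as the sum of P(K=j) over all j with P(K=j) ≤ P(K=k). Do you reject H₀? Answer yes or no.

Exact binomial: n=35, k=22, p₀=1/3=0.3333
P(X=j) = C(n,j)·p₀^j·(1−p₀)^(n−j); p = Σ P(X=j) over j with P(X=j) ≤ P(X=22)
p-value (two-sided) = 0.00045
At α=0.01: p < α → reject H₀

reject H₀: yes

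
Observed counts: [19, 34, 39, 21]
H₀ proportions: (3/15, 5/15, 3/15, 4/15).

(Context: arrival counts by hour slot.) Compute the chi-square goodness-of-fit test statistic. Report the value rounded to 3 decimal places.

test statistic = 15.600

n = 113; E_i = n·p_i = [22.60, 37.67, 22.60, 30.13]
χ² = (19−22.60)²/22.60 + (34−37.67)²/37.67 + (39−22.60)²/22.60 + (21−30.13)²/30.13 = 15.5996
df = 3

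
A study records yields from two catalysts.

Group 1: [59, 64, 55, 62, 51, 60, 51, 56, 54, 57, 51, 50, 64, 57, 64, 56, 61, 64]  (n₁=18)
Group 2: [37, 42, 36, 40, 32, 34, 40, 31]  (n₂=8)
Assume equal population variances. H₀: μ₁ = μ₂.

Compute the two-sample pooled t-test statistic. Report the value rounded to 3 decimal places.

x̄₁=57.556, s₁=4.949, n₁=18
x̄₂=36.500, s₂=4.000, n₂=8
s_p² = [17·4.949² + 7·4.000²]/24 = 22.0185
SE = √(s_p²·(1/18+1/8)) = 1.9939
t = (57.556−36.500)/1.9939 = 10.5601
df = 24

test statistic = 10.560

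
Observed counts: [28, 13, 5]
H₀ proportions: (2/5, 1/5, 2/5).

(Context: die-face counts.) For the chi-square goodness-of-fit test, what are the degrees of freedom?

df = k − 1 = 3 − 1 = 2

degrees of freedom = 2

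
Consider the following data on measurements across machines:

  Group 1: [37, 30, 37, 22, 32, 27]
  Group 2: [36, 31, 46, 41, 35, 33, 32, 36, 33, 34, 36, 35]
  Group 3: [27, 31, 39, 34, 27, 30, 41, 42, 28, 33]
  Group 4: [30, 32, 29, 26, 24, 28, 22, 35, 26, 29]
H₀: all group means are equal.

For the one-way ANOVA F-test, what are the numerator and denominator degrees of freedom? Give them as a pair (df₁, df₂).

k = 4 groups, N = 38 total
df = (k−1, N−k) = (4−1, 38−4) = (3, 34)

degrees of freedom = [3, 34]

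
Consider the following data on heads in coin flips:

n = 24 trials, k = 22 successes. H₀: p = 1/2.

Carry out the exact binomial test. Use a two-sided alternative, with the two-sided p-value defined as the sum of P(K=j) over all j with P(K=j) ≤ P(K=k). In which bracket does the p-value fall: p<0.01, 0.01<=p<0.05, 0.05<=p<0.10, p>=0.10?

p-value bracket: p<0.01

Exact binomial: n=24, k=22, p₀=1/2=0.5000
P(X=j) = C(n,j)·p₀^j·(1−p₀)^(n−j); p = Σ P(X=j) over j with P(X=j) ≤ P(X=22)
p-value (two-sided) = 0.00004
→ bracket: p<0.01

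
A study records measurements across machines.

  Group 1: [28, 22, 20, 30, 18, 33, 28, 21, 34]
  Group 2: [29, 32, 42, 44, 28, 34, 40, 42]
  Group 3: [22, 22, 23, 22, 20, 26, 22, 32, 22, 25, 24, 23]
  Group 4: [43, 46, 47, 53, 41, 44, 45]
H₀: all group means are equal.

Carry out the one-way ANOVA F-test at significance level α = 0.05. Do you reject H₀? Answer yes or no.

Group means [26.00, 36.38, 23.58, 45.57], grand mean 31.306
SSB = Σnᵢ(x̄ᵢ−x̄)² = 2599.133; SSW = ΣΣ(x−x̄ᵢ)² = 754.506
MSB = 2599.133/3 = 866.3776; MSW = 754.506/32 = 23.5783
F = MSB/MSW = 36.7447
df = (3, 32)
p-value (upper-tail) = 0.00000
At α=0.05: p < α → reject H₀

reject H₀: yes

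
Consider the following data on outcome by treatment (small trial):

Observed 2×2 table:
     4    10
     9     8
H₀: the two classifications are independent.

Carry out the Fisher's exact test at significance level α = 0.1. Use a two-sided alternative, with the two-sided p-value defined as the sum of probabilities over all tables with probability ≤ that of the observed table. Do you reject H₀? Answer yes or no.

Margins: r₁=14, r₂=17, c₁=13, c₂=18, n=31
p_obs = C(14,4)·C(17,9)/C(31,13); sum pmf over tables with pmf ≤ p_obs
p-value (two-sided) = 0.27494
At α=0.1: p ≥ α → fail to reject H₀

reject H₀: no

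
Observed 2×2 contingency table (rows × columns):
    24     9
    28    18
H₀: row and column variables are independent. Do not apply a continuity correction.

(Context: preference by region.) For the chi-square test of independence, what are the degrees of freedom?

df = (r−1)(c−1) = (2−1)·(2−1) = 1

degrees of freedom = 1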